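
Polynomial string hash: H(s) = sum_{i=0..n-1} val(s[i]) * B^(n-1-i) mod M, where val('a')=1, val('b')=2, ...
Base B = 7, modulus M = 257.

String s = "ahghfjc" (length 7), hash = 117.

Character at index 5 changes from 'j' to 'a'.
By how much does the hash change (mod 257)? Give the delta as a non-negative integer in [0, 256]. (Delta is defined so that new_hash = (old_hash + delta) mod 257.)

Delta formula: (val(new) - val(old)) * B^(n-1-k) mod M
  val('a') - val('j') = 1 - 10 = -9
  B^(n-1-k) = 7^1 mod 257 = 7
  Delta = -9 * 7 mod 257 = 194

Answer: 194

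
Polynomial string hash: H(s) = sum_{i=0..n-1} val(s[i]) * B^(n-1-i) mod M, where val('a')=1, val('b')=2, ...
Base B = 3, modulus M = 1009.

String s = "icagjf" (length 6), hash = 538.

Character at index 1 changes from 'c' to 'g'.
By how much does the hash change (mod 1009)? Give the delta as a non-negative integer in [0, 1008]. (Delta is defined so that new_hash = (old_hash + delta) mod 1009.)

Delta formula: (val(new) - val(old)) * B^(n-1-k) mod M
  val('g') - val('c') = 7 - 3 = 4
  B^(n-1-k) = 3^4 mod 1009 = 81
  Delta = 4 * 81 mod 1009 = 324

Answer: 324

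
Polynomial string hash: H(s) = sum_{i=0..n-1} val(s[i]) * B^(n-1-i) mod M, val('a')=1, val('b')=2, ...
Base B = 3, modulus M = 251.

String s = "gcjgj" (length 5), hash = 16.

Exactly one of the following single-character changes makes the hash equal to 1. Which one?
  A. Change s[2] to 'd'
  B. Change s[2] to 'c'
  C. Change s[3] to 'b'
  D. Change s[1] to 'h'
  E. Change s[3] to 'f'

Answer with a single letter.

Option A: s[2]='j'->'d', delta=(4-10)*3^2 mod 251 = 197, hash=16+197 mod 251 = 213
Option B: s[2]='j'->'c', delta=(3-10)*3^2 mod 251 = 188, hash=16+188 mod 251 = 204
Option C: s[3]='g'->'b', delta=(2-7)*3^1 mod 251 = 236, hash=16+236 mod 251 = 1 <-- target
Option D: s[1]='c'->'h', delta=(8-3)*3^3 mod 251 = 135, hash=16+135 mod 251 = 151
Option E: s[3]='g'->'f', delta=(6-7)*3^1 mod 251 = 248, hash=16+248 mod 251 = 13

Answer: C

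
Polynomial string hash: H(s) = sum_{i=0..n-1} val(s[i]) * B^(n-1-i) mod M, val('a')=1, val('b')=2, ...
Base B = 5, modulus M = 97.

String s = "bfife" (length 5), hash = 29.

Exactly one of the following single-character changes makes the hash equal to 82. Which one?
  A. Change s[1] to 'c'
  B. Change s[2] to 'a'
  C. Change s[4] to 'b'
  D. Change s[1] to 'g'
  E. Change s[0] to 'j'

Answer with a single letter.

Option A: s[1]='f'->'c', delta=(3-6)*5^3 mod 97 = 13, hash=29+13 mod 97 = 42
Option B: s[2]='i'->'a', delta=(1-9)*5^2 mod 97 = 91, hash=29+91 mod 97 = 23
Option C: s[4]='e'->'b', delta=(2-5)*5^0 mod 97 = 94, hash=29+94 mod 97 = 26
Option D: s[1]='f'->'g', delta=(7-6)*5^3 mod 97 = 28, hash=29+28 mod 97 = 57
Option E: s[0]='b'->'j', delta=(10-2)*5^4 mod 97 = 53, hash=29+53 mod 97 = 82 <-- target

Answer: E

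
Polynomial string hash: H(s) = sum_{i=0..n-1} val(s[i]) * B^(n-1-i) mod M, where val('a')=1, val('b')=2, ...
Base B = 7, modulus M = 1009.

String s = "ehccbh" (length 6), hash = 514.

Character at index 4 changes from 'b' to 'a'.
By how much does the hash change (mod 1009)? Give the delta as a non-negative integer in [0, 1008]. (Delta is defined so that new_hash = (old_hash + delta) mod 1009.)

Delta formula: (val(new) - val(old)) * B^(n-1-k) mod M
  val('a') - val('b') = 1 - 2 = -1
  B^(n-1-k) = 7^1 mod 1009 = 7
  Delta = -1 * 7 mod 1009 = 1002

Answer: 1002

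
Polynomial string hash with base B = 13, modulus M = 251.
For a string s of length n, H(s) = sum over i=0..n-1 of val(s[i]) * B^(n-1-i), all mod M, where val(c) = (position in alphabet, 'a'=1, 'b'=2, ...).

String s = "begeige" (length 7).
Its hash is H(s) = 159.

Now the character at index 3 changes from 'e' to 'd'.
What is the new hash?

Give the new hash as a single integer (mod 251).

val('e') = 5, val('d') = 4
Position k = 3, exponent = n-1-k = 3
B^3 mod M = 13^3 mod 251 = 189
Delta = (4 - 5) * 189 mod 251 = 62
New hash = (159 + 62) mod 251 = 221

Answer: 221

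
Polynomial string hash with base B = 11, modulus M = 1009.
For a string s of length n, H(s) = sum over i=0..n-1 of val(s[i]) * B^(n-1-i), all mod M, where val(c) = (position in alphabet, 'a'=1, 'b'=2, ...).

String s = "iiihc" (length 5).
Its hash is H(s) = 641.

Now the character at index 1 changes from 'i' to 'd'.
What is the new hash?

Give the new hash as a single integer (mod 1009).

Answer: 40

Derivation:
val('i') = 9, val('d') = 4
Position k = 1, exponent = n-1-k = 3
B^3 mod M = 11^3 mod 1009 = 322
Delta = (4 - 9) * 322 mod 1009 = 408
New hash = (641 + 408) mod 1009 = 40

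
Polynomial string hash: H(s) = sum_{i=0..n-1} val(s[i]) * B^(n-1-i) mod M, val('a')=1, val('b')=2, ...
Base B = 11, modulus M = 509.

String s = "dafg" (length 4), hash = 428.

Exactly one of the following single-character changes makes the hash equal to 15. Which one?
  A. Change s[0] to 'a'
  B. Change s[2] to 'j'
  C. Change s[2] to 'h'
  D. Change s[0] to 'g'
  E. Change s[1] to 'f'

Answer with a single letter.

Answer: E

Derivation:
Option A: s[0]='d'->'a', delta=(1-4)*11^3 mod 509 = 79, hash=428+79 mod 509 = 507
Option B: s[2]='f'->'j', delta=(10-6)*11^1 mod 509 = 44, hash=428+44 mod 509 = 472
Option C: s[2]='f'->'h', delta=(8-6)*11^1 mod 509 = 22, hash=428+22 mod 509 = 450
Option D: s[0]='d'->'g', delta=(7-4)*11^3 mod 509 = 430, hash=428+430 mod 509 = 349
Option E: s[1]='a'->'f', delta=(6-1)*11^2 mod 509 = 96, hash=428+96 mod 509 = 15 <-- target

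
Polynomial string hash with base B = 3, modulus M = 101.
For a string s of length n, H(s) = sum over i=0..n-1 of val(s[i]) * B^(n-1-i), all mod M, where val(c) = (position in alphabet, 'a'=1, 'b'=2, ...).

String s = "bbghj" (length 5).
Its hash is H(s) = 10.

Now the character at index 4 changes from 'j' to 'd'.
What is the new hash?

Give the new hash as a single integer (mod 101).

Answer: 4

Derivation:
val('j') = 10, val('d') = 4
Position k = 4, exponent = n-1-k = 0
B^0 mod M = 3^0 mod 101 = 1
Delta = (4 - 10) * 1 mod 101 = 95
New hash = (10 + 95) mod 101 = 4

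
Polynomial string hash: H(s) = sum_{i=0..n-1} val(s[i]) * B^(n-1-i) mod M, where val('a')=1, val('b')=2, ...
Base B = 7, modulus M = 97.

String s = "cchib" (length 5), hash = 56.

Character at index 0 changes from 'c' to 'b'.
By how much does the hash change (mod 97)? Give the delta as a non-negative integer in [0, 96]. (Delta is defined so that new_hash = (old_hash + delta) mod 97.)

Delta formula: (val(new) - val(old)) * B^(n-1-k) mod M
  val('b') - val('c') = 2 - 3 = -1
  B^(n-1-k) = 7^4 mod 97 = 73
  Delta = -1 * 73 mod 97 = 24

Answer: 24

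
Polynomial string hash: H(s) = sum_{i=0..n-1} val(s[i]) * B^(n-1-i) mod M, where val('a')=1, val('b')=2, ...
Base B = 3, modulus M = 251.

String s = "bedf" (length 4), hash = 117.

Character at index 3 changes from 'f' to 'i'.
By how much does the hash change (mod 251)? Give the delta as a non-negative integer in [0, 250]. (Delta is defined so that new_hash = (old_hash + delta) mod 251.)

Delta formula: (val(new) - val(old)) * B^(n-1-k) mod M
  val('i') - val('f') = 9 - 6 = 3
  B^(n-1-k) = 3^0 mod 251 = 1
  Delta = 3 * 1 mod 251 = 3

Answer: 3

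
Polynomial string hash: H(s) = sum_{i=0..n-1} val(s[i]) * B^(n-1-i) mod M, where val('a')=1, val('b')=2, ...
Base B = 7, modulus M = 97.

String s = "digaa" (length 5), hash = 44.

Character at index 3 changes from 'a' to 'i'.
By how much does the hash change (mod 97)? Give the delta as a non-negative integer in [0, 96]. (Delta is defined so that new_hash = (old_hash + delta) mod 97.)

Answer: 56

Derivation:
Delta formula: (val(new) - val(old)) * B^(n-1-k) mod M
  val('i') - val('a') = 9 - 1 = 8
  B^(n-1-k) = 7^1 mod 97 = 7
  Delta = 8 * 7 mod 97 = 56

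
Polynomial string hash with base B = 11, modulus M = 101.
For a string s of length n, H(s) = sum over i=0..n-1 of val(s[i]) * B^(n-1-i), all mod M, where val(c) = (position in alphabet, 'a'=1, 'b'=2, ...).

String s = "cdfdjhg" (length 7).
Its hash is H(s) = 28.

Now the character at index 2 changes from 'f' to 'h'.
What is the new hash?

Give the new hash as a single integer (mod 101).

val('f') = 6, val('h') = 8
Position k = 2, exponent = n-1-k = 4
B^4 mod M = 11^4 mod 101 = 97
Delta = (8 - 6) * 97 mod 101 = 93
New hash = (28 + 93) mod 101 = 20

Answer: 20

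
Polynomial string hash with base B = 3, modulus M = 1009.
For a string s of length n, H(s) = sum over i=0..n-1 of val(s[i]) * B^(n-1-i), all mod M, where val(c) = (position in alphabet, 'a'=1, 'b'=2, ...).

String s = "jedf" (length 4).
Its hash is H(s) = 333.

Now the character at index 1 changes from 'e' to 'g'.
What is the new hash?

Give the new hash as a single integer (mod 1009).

val('e') = 5, val('g') = 7
Position k = 1, exponent = n-1-k = 2
B^2 mod M = 3^2 mod 1009 = 9
Delta = (7 - 5) * 9 mod 1009 = 18
New hash = (333 + 18) mod 1009 = 351

Answer: 351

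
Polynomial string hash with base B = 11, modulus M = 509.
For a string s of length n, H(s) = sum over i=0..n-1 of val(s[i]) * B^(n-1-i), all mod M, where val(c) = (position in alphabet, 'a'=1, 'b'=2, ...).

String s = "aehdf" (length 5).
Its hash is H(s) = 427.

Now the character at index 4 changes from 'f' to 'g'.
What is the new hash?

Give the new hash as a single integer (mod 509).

val('f') = 6, val('g') = 7
Position k = 4, exponent = n-1-k = 0
B^0 mod M = 11^0 mod 509 = 1
Delta = (7 - 6) * 1 mod 509 = 1
New hash = (427 + 1) mod 509 = 428

Answer: 428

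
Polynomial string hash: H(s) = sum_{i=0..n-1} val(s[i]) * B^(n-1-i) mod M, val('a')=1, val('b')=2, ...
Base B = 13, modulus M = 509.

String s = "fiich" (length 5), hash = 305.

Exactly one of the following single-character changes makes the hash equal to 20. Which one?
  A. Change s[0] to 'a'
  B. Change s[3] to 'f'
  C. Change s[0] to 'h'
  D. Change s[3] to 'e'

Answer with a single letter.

Option A: s[0]='f'->'a', delta=(1-6)*13^4 mod 509 = 224, hash=305+224 mod 509 = 20 <-- target
Option B: s[3]='c'->'f', delta=(6-3)*13^1 mod 509 = 39, hash=305+39 mod 509 = 344
Option C: s[0]='f'->'h', delta=(8-6)*13^4 mod 509 = 114, hash=305+114 mod 509 = 419
Option D: s[3]='c'->'e', delta=(5-3)*13^1 mod 509 = 26, hash=305+26 mod 509 = 331

Answer: A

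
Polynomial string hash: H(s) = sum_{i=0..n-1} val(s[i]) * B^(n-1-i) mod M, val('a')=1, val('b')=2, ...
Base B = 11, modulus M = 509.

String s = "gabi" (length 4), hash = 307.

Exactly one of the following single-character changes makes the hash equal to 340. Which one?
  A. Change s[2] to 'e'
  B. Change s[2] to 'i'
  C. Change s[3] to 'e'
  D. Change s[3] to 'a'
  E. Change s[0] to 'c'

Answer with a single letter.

Option A: s[2]='b'->'e', delta=(5-2)*11^1 mod 509 = 33, hash=307+33 mod 509 = 340 <-- target
Option B: s[2]='b'->'i', delta=(9-2)*11^1 mod 509 = 77, hash=307+77 mod 509 = 384
Option C: s[3]='i'->'e', delta=(5-9)*11^0 mod 509 = 505, hash=307+505 mod 509 = 303
Option D: s[3]='i'->'a', delta=(1-9)*11^0 mod 509 = 501, hash=307+501 mod 509 = 299
Option E: s[0]='g'->'c', delta=(3-7)*11^3 mod 509 = 275, hash=307+275 mod 509 = 73

Answer: A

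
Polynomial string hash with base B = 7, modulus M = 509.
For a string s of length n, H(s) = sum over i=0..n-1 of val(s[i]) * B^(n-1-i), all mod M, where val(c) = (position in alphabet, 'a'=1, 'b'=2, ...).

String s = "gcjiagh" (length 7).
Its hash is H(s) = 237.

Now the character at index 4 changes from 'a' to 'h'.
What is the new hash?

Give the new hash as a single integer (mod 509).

Answer: 71

Derivation:
val('a') = 1, val('h') = 8
Position k = 4, exponent = n-1-k = 2
B^2 mod M = 7^2 mod 509 = 49
Delta = (8 - 1) * 49 mod 509 = 343
New hash = (237 + 343) mod 509 = 71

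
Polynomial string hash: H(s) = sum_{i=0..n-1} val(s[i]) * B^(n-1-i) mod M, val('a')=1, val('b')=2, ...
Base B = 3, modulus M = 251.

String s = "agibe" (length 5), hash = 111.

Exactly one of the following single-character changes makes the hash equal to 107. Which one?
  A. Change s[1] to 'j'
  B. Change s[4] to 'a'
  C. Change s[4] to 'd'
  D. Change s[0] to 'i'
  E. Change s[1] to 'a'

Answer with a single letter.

Option A: s[1]='g'->'j', delta=(10-7)*3^3 mod 251 = 81, hash=111+81 mod 251 = 192
Option B: s[4]='e'->'a', delta=(1-5)*3^0 mod 251 = 247, hash=111+247 mod 251 = 107 <-- target
Option C: s[4]='e'->'d', delta=(4-5)*3^0 mod 251 = 250, hash=111+250 mod 251 = 110
Option D: s[0]='a'->'i', delta=(9-1)*3^4 mod 251 = 146, hash=111+146 mod 251 = 6
Option E: s[1]='g'->'a', delta=(1-7)*3^3 mod 251 = 89, hash=111+89 mod 251 = 200

Answer: B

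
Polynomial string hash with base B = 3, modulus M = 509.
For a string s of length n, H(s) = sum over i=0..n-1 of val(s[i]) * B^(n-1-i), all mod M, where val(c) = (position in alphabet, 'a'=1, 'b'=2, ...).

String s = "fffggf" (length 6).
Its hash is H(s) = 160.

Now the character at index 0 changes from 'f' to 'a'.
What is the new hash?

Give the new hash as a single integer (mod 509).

val('f') = 6, val('a') = 1
Position k = 0, exponent = n-1-k = 5
B^5 mod M = 3^5 mod 509 = 243
Delta = (1 - 6) * 243 mod 509 = 312
New hash = (160 + 312) mod 509 = 472

Answer: 472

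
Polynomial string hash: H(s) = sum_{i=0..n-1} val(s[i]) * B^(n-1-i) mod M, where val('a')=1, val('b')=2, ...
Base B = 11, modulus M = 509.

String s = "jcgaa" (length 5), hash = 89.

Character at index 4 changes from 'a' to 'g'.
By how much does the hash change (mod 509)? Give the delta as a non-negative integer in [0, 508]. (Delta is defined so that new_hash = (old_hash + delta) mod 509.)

Delta formula: (val(new) - val(old)) * B^(n-1-k) mod M
  val('g') - val('a') = 7 - 1 = 6
  B^(n-1-k) = 11^0 mod 509 = 1
  Delta = 6 * 1 mod 509 = 6

Answer: 6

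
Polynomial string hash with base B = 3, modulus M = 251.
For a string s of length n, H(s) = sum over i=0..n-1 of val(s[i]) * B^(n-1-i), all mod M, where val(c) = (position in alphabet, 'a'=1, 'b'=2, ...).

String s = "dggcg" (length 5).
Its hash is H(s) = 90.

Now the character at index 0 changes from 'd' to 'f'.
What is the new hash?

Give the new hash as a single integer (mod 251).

Answer: 1

Derivation:
val('d') = 4, val('f') = 6
Position k = 0, exponent = n-1-k = 4
B^4 mod M = 3^4 mod 251 = 81
Delta = (6 - 4) * 81 mod 251 = 162
New hash = (90 + 162) mod 251 = 1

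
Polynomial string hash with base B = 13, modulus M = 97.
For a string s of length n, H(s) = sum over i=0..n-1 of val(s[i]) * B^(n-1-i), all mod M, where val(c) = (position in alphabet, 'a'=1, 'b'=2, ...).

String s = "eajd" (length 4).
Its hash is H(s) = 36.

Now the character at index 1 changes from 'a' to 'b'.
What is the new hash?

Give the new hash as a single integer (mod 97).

val('a') = 1, val('b') = 2
Position k = 1, exponent = n-1-k = 2
B^2 mod M = 13^2 mod 97 = 72
Delta = (2 - 1) * 72 mod 97 = 72
New hash = (36 + 72) mod 97 = 11

Answer: 11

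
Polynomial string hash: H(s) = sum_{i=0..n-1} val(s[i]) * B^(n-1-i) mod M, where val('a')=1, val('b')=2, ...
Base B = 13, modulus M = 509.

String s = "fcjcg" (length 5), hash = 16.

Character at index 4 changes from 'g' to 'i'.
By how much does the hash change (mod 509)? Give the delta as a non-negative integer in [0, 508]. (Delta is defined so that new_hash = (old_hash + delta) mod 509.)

Delta formula: (val(new) - val(old)) * B^(n-1-k) mod M
  val('i') - val('g') = 9 - 7 = 2
  B^(n-1-k) = 13^0 mod 509 = 1
  Delta = 2 * 1 mod 509 = 2

Answer: 2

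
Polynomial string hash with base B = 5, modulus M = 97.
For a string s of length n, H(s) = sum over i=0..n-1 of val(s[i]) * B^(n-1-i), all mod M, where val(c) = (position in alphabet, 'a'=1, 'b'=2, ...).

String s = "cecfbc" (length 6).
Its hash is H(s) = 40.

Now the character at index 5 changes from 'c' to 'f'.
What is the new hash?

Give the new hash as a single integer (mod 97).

Answer: 43

Derivation:
val('c') = 3, val('f') = 6
Position k = 5, exponent = n-1-k = 0
B^0 mod M = 5^0 mod 97 = 1
Delta = (6 - 3) * 1 mod 97 = 3
New hash = (40 + 3) mod 97 = 43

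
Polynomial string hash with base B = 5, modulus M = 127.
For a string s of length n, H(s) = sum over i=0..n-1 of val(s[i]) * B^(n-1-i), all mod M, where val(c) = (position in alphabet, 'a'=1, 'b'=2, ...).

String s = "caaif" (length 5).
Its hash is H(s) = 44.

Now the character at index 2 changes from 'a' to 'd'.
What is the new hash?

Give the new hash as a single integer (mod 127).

Answer: 119

Derivation:
val('a') = 1, val('d') = 4
Position k = 2, exponent = n-1-k = 2
B^2 mod M = 5^2 mod 127 = 25
Delta = (4 - 1) * 25 mod 127 = 75
New hash = (44 + 75) mod 127 = 119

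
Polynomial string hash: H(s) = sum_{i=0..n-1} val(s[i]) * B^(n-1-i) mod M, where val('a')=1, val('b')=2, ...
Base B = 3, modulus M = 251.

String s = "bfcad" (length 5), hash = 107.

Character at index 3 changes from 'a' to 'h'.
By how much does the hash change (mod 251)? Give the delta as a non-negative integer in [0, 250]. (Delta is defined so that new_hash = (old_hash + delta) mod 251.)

Answer: 21

Derivation:
Delta formula: (val(new) - val(old)) * B^(n-1-k) mod M
  val('h') - val('a') = 8 - 1 = 7
  B^(n-1-k) = 3^1 mod 251 = 3
  Delta = 7 * 3 mod 251 = 21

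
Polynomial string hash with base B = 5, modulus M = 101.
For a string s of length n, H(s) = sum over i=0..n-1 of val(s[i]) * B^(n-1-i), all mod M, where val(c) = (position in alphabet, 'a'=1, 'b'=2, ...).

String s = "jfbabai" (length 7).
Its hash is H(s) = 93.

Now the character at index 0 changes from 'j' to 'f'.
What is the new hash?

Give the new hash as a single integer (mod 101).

val('j') = 10, val('f') = 6
Position k = 0, exponent = n-1-k = 6
B^6 mod M = 5^6 mod 101 = 71
Delta = (6 - 10) * 71 mod 101 = 19
New hash = (93 + 19) mod 101 = 11

Answer: 11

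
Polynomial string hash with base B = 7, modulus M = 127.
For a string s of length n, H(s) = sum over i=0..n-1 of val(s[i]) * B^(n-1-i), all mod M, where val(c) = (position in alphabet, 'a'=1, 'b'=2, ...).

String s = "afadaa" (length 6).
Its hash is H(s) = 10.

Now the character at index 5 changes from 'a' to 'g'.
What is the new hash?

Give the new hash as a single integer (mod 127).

Answer: 16

Derivation:
val('a') = 1, val('g') = 7
Position k = 5, exponent = n-1-k = 0
B^0 mod M = 7^0 mod 127 = 1
Delta = (7 - 1) * 1 mod 127 = 6
New hash = (10 + 6) mod 127 = 16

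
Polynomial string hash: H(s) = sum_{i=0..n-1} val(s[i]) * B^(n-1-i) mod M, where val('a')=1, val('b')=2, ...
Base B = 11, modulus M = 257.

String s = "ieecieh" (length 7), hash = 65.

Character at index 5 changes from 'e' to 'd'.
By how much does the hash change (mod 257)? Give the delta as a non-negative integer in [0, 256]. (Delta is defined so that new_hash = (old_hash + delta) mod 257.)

Delta formula: (val(new) - val(old)) * B^(n-1-k) mod M
  val('d') - val('e') = 4 - 5 = -1
  B^(n-1-k) = 11^1 mod 257 = 11
  Delta = -1 * 11 mod 257 = 246

Answer: 246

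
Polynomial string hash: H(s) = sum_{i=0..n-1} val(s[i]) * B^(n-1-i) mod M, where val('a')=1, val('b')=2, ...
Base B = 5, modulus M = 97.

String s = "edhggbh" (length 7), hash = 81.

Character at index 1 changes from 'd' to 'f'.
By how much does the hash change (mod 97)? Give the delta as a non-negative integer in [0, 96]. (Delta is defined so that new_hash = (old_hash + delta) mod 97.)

Answer: 42

Derivation:
Delta formula: (val(new) - val(old)) * B^(n-1-k) mod M
  val('f') - val('d') = 6 - 4 = 2
  B^(n-1-k) = 5^5 mod 97 = 21
  Delta = 2 * 21 mod 97 = 42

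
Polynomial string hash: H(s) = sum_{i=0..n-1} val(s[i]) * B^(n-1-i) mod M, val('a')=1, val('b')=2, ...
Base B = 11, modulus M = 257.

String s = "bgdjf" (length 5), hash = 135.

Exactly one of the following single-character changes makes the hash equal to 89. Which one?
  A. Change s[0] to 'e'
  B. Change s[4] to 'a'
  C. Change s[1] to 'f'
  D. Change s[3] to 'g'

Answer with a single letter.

Option A: s[0]='b'->'e', delta=(5-2)*11^4 mod 257 = 233, hash=135+233 mod 257 = 111
Option B: s[4]='f'->'a', delta=(1-6)*11^0 mod 257 = 252, hash=135+252 mod 257 = 130
Option C: s[1]='g'->'f', delta=(6-7)*11^3 mod 257 = 211, hash=135+211 mod 257 = 89 <-- target
Option D: s[3]='j'->'g', delta=(7-10)*11^1 mod 257 = 224, hash=135+224 mod 257 = 102

Answer: C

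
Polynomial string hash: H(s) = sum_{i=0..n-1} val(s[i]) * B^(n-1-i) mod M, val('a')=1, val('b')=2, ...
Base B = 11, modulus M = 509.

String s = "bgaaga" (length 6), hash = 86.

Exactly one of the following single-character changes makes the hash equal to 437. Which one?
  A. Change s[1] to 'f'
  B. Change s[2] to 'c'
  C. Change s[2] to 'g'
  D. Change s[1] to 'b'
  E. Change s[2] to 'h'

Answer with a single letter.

Answer: C

Derivation:
Option A: s[1]='g'->'f', delta=(6-7)*11^4 mod 509 = 120, hash=86+120 mod 509 = 206
Option B: s[2]='a'->'c', delta=(3-1)*11^3 mod 509 = 117, hash=86+117 mod 509 = 203
Option C: s[2]='a'->'g', delta=(7-1)*11^3 mod 509 = 351, hash=86+351 mod 509 = 437 <-- target
Option D: s[1]='g'->'b', delta=(2-7)*11^4 mod 509 = 91, hash=86+91 mod 509 = 177
Option E: s[2]='a'->'h', delta=(8-1)*11^3 mod 509 = 155, hash=86+155 mod 509 = 241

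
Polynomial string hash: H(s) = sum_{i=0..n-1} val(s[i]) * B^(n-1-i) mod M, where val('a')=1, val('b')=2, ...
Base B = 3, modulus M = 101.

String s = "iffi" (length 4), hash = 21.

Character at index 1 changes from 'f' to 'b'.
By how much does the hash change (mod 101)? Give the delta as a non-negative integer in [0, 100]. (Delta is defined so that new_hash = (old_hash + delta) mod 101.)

Delta formula: (val(new) - val(old)) * B^(n-1-k) mod M
  val('b') - val('f') = 2 - 6 = -4
  B^(n-1-k) = 3^2 mod 101 = 9
  Delta = -4 * 9 mod 101 = 65

Answer: 65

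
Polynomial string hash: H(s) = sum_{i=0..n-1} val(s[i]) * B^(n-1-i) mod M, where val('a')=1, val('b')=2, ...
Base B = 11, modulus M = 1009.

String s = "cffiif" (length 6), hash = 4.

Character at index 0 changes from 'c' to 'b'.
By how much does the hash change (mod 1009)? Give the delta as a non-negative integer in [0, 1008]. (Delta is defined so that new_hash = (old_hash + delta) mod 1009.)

Answer: 389

Derivation:
Delta formula: (val(new) - val(old)) * B^(n-1-k) mod M
  val('b') - val('c') = 2 - 3 = -1
  B^(n-1-k) = 11^5 mod 1009 = 620
  Delta = -1 * 620 mod 1009 = 389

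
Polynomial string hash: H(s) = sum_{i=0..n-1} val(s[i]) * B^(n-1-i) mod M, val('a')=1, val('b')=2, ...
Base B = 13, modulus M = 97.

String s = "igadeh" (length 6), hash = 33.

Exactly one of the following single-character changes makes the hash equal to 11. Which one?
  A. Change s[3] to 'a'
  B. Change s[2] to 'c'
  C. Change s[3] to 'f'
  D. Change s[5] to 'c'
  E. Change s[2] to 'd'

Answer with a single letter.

Answer: A

Derivation:
Option A: s[3]='d'->'a', delta=(1-4)*13^2 mod 97 = 75, hash=33+75 mod 97 = 11 <-- target
Option B: s[2]='a'->'c', delta=(3-1)*13^3 mod 97 = 29, hash=33+29 mod 97 = 62
Option C: s[3]='d'->'f', delta=(6-4)*13^2 mod 97 = 47, hash=33+47 mod 97 = 80
Option D: s[5]='h'->'c', delta=(3-8)*13^0 mod 97 = 92, hash=33+92 mod 97 = 28
Option E: s[2]='a'->'d', delta=(4-1)*13^3 mod 97 = 92, hash=33+92 mod 97 = 28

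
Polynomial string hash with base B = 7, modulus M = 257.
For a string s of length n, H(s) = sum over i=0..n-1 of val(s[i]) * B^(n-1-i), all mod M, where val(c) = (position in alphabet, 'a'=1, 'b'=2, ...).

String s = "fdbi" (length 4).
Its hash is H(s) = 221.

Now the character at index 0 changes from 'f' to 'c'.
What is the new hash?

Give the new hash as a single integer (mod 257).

Answer: 220

Derivation:
val('f') = 6, val('c') = 3
Position k = 0, exponent = n-1-k = 3
B^3 mod M = 7^3 mod 257 = 86
Delta = (3 - 6) * 86 mod 257 = 256
New hash = (221 + 256) mod 257 = 220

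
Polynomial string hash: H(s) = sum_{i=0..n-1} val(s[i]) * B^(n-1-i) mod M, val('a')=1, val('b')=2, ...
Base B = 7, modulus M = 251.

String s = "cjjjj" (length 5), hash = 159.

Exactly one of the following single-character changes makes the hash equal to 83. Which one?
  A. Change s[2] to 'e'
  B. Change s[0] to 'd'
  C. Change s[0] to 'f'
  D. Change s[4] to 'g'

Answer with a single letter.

Option A: s[2]='j'->'e', delta=(5-10)*7^2 mod 251 = 6, hash=159+6 mod 251 = 165
Option B: s[0]='c'->'d', delta=(4-3)*7^4 mod 251 = 142, hash=159+142 mod 251 = 50
Option C: s[0]='c'->'f', delta=(6-3)*7^4 mod 251 = 175, hash=159+175 mod 251 = 83 <-- target
Option D: s[4]='j'->'g', delta=(7-10)*7^0 mod 251 = 248, hash=159+248 mod 251 = 156

Answer: C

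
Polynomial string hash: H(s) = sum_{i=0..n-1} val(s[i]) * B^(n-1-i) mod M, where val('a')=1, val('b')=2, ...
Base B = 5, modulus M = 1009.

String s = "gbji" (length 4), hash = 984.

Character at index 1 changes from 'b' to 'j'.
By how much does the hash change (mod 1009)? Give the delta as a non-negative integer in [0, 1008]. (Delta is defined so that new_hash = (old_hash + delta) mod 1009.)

Answer: 200

Derivation:
Delta formula: (val(new) - val(old)) * B^(n-1-k) mod M
  val('j') - val('b') = 10 - 2 = 8
  B^(n-1-k) = 5^2 mod 1009 = 25
  Delta = 8 * 25 mod 1009 = 200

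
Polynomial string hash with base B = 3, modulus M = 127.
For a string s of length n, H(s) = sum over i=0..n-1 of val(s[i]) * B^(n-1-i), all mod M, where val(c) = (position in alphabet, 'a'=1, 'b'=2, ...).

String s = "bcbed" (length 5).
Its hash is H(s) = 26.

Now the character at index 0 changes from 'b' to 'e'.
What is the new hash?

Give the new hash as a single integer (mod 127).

Answer: 15

Derivation:
val('b') = 2, val('e') = 5
Position k = 0, exponent = n-1-k = 4
B^4 mod M = 3^4 mod 127 = 81
Delta = (5 - 2) * 81 mod 127 = 116
New hash = (26 + 116) mod 127 = 15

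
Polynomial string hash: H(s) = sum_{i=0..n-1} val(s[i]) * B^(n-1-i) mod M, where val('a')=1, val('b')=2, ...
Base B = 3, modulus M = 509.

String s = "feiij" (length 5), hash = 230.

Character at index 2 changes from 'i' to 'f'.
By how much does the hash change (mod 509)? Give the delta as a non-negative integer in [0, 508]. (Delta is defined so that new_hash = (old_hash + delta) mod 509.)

Answer: 482

Derivation:
Delta formula: (val(new) - val(old)) * B^(n-1-k) mod M
  val('f') - val('i') = 6 - 9 = -3
  B^(n-1-k) = 3^2 mod 509 = 9
  Delta = -3 * 9 mod 509 = 482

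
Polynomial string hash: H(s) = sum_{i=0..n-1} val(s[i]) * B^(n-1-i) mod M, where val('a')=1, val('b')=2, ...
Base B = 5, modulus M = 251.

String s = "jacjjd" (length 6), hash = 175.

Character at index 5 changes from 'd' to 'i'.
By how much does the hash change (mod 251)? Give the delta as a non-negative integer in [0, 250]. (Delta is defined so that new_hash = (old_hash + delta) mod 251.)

Answer: 5

Derivation:
Delta formula: (val(new) - val(old)) * B^(n-1-k) mod M
  val('i') - val('d') = 9 - 4 = 5
  B^(n-1-k) = 5^0 mod 251 = 1
  Delta = 5 * 1 mod 251 = 5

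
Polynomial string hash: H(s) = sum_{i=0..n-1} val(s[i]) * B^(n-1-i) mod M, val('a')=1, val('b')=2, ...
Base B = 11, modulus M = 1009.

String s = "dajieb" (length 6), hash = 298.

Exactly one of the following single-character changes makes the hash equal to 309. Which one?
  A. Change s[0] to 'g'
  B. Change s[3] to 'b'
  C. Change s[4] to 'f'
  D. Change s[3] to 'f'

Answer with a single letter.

Answer: C

Derivation:
Option A: s[0]='d'->'g', delta=(7-4)*11^5 mod 1009 = 851, hash=298+851 mod 1009 = 140
Option B: s[3]='i'->'b', delta=(2-9)*11^2 mod 1009 = 162, hash=298+162 mod 1009 = 460
Option C: s[4]='e'->'f', delta=(6-5)*11^1 mod 1009 = 11, hash=298+11 mod 1009 = 309 <-- target
Option D: s[3]='i'->'f', delta=(6-9)*11^2 mod 1009 = 646, hash=298+646 mod 1009 = 944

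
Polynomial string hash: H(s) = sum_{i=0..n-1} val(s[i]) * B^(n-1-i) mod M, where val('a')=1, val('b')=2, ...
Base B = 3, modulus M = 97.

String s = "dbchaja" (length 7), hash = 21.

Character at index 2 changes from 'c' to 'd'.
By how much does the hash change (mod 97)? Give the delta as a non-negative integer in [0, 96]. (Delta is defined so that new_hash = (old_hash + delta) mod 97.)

Delta formula: (val(new) - val(old)) * B^(n-1-k) mod M
  val('d') - val('c') = 4 - 3 = 1
  B^(n-1-k) = 3^4 mod 97 = 81
  Delta = 1 * 81 mod 97 = 81

Answer: 81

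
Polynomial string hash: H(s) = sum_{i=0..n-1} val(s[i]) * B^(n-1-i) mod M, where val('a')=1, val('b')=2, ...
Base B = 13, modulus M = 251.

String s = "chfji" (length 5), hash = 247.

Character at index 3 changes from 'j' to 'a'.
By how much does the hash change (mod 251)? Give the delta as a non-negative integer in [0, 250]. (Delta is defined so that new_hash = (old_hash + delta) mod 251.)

Answer: 134

Derivation:
Delta formula: (val(new) - val(old)) * B^(n-1-k) mod M
  val('a') - val('j') = 1 - 10 = -9
  B^(n-1-k) = 13^1 mod 251 = 13
  Delta = -9 * 13 mod 251 = 134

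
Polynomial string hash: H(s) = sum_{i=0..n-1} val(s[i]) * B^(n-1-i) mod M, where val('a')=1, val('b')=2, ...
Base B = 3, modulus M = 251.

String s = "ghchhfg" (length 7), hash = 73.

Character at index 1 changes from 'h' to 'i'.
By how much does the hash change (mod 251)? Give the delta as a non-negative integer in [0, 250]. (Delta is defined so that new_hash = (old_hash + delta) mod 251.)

Answer: 243

Derivation:
Delta formula: (val(new) - val(old)) * B^(n-1-k) mod M
  val('i') - val('h') = 9 - 8 = 1
  B^(n-1-k) = 3^5 mod 251 = 243
  Delta = 1 * 243 mod 251 = 243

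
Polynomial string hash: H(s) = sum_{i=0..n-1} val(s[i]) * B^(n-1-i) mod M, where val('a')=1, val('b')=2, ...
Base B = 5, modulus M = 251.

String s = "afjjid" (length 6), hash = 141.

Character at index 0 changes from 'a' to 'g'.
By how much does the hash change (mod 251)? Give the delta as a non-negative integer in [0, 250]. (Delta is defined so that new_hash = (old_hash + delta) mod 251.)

Answer: 176

Derivation:
Delta formula: (val(new) - val(old)) * B^(n-1-k) mod M
  val('g') - val('a') = 7 - 1 = 6
  B^(n-1-k) = 5^5 mod 251 = 113
  Delta = 6 * 113 mod 251 = 176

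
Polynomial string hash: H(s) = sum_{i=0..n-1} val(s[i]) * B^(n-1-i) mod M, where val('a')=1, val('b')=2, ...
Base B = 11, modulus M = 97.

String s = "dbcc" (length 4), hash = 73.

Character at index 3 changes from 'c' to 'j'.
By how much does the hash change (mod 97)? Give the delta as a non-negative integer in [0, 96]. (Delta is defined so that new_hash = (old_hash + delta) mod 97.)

Delta formula: (val(new) - val(old)) * B^(n-1-k) mod M
  val('j') - val('c') = 10 - 3 = 7
  B^(n-1-k) = 11^0 mod 97 = 1
  Delta = 7 * 1 mod 97 = 7

Answer: 7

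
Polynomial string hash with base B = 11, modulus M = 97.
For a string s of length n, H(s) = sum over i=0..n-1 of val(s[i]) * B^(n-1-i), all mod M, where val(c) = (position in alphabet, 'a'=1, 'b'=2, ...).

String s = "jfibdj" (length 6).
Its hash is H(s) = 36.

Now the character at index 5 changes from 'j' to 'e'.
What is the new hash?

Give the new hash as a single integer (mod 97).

val('j') = 10, val('e') = 5
Position k = 5, exponent = n-1-k = 0
B^0 mod M = 11^0 mod 97 = 1
Delta = (5 - 10) * 1 mod 97 = 92
New hash = (36 + 92) mod 97 = 31

Answer: 31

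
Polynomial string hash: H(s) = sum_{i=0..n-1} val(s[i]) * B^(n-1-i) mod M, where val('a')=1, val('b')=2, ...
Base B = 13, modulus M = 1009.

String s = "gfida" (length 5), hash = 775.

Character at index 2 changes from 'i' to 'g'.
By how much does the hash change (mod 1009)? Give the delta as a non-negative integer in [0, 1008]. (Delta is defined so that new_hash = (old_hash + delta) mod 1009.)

Answer: 671

Derivation:
Delta formula: (val(new) - val(old)) * B^(n-1-k) mod M
  val('g') - val('i') = 7 - 9 = -2
  B^(n-1-k) = 13^2 mod 1009 = 169
  Delta = -2 * 169 mod 1009 = 671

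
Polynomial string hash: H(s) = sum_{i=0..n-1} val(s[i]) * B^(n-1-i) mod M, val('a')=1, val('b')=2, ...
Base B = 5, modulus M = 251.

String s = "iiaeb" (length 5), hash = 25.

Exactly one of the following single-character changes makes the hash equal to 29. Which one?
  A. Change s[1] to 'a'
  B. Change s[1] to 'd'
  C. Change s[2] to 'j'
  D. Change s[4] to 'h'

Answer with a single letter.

Answer: A

Derivation:
Option A: s[1]='i'->'a', delta=(1-9)*5^3 mod 251 = 4, hash=25+4 mod 251 = 29 <-- target
Option B: s[1]='i'->'d', delta=(4-9)*5^3 mod 251 = 128, hash=25+128 mod 251 = 153
Option C: s[2]='a'->'j', delta=(10-1)*5^2 mod 251 = 225, hash=25+225 mod 251 = 250
Option D: s[4]='b'->'h', delta=(8-2)*5^0 mod 251 = 6, hash=25+6 mod 251 = 31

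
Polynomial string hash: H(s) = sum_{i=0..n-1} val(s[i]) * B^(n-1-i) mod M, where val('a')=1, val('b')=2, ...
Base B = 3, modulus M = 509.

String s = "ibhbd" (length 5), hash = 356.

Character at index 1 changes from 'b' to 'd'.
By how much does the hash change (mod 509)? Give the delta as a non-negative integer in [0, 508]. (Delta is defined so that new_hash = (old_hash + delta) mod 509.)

Answer: 54

Derivation:
Delta formula: (val(new) - val(old)) * B^(n-1-k) mod M
  val('d') - val('b') = 4 - 2 = 2
  B^(n-1-k) = 3^3 mod 509 = 27
  Delta = 2 * 27 mod 509 = 54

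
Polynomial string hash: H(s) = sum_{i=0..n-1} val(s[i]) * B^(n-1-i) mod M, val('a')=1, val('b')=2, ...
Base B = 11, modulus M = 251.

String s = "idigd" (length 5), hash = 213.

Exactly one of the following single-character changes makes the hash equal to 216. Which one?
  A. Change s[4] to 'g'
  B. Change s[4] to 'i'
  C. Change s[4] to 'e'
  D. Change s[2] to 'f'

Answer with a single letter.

Answer: A

Derivation:
Option A: s[4]='d'->'g', delta=(7-4)*11^0 mod 251 = 3, hash=213+3 mod 251 = 216 <-- target
Option B: s[4]='d'->'i', delta=(9-4)*11^0 mod 251 = 5, hash=213+5 mod 251 = 218
Option C: s[4]='d'->'e', delta=(5-4)*11^0 mod 251 = 1, hash=213+1 mod 251 = 214
Option D: s[2]='i'->'f', delta=(6-9)*11^2 mod 251 = 139, hash=213+139 mod 251 = 101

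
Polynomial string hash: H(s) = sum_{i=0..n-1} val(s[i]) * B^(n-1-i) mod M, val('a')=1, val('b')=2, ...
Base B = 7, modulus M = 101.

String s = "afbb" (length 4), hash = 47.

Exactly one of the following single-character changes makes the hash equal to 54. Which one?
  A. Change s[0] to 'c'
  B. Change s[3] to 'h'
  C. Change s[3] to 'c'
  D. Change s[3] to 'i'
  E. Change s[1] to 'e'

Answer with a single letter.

Option A: s[0]='a'->'c', delta=(3-1)*7^3 mod 101 = 80, hash=47+80 mod 101 = 26
Option B: s[3]='b'->'h', delta=(8-2)*7^0 mod 101 = 6, hash=47+6 mod 101 = 53
Option C: s[3]='b'->'c', delta=(3-2)*7^0 mod 101 = 1, hash=47+1 mod 101 = 48
Option D: s[3]='b'->'i', delta=(9-2)*7^0 mod 101 = 7, hash=47+7 mod 101 = 54 <-- target
Option E: s[1]='f'->'e', delta=(5-6)*7^2 mod 101 = 52, hash=47+52 mod 101 = 99

Answer: D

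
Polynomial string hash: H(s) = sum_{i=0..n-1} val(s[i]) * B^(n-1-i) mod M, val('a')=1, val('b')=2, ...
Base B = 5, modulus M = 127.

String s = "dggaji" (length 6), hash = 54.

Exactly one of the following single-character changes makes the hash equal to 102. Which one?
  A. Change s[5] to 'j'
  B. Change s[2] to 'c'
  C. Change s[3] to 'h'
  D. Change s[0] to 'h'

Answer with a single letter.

Answer: C

Derivation:
Option A: s[5]='i'->'j', delta=(10-9)*5^0 mod 127 = 1, hash=54+1 mod 127 = 55
Option B: s[2]='g'->'c', delta=(3-7)*5^3 mod 127 = 8, hash=54+8 mod 127 = 62
Option C: s[3]='a'->'h', delta=(8-1)*5^2 mod 127 = 48, hash=54+48 mod 127 = 102 <-- target
Option D: s[0]='d'->'h', delta=(8-4)*5^5 mod 127 = 54, hash=54+54 mod 127 = 108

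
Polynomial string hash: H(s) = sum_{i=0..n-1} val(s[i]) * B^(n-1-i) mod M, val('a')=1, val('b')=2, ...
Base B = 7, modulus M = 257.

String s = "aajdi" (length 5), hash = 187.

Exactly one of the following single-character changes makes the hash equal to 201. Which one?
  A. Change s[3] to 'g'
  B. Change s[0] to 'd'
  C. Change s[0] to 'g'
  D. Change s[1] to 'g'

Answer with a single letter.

Answer: C

Derivation:
Option A: s[3]='d'->'g', delta=(7-4)*7^1 mod 257 = 21, hash=187+21 mod 257 = 208
Option B: s[0]='a'->'d', delta=(4-1)*7^4 mod 257 = 7, hash=187+7 mod 257 = 194
Option C: s[0]='a'->'g', delta=(7-1)*7^4 mod 257 = 14, hash=187+14 mod 257 = 201 <-- target
Option D: s[1]='a'->'g', delta=(7-1)*7^3 mod 257 = 2, hash=187+2 mod 257 = 189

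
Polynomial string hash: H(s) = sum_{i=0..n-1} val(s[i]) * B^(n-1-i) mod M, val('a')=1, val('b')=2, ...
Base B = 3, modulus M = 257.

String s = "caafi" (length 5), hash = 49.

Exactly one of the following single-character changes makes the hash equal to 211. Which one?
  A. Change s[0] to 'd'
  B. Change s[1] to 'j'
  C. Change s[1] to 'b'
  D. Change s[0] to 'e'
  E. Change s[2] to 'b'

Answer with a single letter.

Answer: D

Derivation:
Option A: s[0]='c'->'d', delta=(4-3)*3^4 mod 257 = 81, hash=49+81 mod 257 = 130
Option B: s[1]='a'->'j', delta=(10-1)*3^3 mod 257 = 243, hash=49+243 mod 257 = 35
Option C: s[1]='a'->'b', delta=(2-1)*3^3 mod 257 = 27, hash=49+27 mod 257 = 76
Option D: s[0]='c'->'e', delta=(5-3)*3^4 mod 257 = 162, hash=49+162 mod 257 = 211 <-- target
Option E: s[2]='a'->'b', delta=(2-1)*3^2 mod 257 = 9, hash=49+9 mod 257 = 58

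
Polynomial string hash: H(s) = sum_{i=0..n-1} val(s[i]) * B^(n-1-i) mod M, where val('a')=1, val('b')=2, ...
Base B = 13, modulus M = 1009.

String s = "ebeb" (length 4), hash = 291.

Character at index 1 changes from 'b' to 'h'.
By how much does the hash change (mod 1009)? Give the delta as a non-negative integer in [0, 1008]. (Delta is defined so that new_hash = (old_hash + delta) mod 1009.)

Delta formula: (val(new) - val(old)) * B^(n-1-k) mod M
  val('h') - val('b') = 8 - 2 = 6
  B^(n-1-k) = 13^2 mod 1009 = 169
  Delta = 6 * 169 mod 1009 = 5

Answer: 5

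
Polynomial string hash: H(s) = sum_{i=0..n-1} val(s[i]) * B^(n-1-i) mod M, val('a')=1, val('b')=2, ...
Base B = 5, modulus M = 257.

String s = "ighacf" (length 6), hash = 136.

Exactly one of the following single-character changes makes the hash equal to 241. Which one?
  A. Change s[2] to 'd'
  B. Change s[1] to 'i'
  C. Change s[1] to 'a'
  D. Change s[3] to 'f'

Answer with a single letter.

Answer: C

Derivation:
Option A: s[2]='h'->'d', delta=(4-8)*5^3 mod 257 = 14, hash=136+14 mod 257 = 150
Option B: s[1]='g'->'i', delta=(9-7)*5^4 mod 257 = 222, hash=136+222 mod 257 = 101
Option C: s[1]='g'->'a', delta=(1-7)*5^4 mod 257 = 105, hash=136+105 mod 257 = 241 <-- target
Option D: s[3]='a'->'f', delta=(6-1)*5^2 mod 257 = 125, hash=136+125 mod 257 = 4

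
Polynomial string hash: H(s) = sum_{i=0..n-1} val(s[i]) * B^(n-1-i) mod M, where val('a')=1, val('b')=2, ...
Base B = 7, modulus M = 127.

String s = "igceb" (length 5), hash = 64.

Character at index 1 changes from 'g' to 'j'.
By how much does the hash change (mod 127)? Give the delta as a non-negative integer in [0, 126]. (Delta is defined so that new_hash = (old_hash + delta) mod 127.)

Answer: 13

Derivation:
Delta formula: (val(new) - val(old)) * B^(n-1-k) mod M
  val('j') - val('g') = 10 - 7 = 3
  B^(n-1-k) = 7^3 mod 127 = 89
  Delta = 3 * 89 mod 127 = 13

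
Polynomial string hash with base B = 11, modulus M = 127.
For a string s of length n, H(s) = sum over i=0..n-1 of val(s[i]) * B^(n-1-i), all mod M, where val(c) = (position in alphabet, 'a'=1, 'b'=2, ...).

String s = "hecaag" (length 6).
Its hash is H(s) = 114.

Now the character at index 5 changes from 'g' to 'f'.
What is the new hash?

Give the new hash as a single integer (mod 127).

Answer: 113

Derivation:
val('g') = 7, val('f') = 6
Position k = 5, exponent = n-1-k = 0
B^0 mod M = 11^0 mod 127 = 1
Delta = (6 - 7) * 1 mod 127 = 126
New hash = (114 + 126) mod 127 = 113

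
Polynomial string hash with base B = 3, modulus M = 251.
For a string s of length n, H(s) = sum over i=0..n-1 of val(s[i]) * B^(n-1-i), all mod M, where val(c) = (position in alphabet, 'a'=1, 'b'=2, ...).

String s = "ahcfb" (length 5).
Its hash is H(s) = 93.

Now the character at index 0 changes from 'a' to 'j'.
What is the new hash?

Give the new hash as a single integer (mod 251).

Answer: 69

Derivation:
val('a') = 1, val('j') = 10
Position k = 0, exponent = n-1-k = 4
B^4 mod M = 3^4 mod 251 = 81
Delta = (10 - 1) * 81 mod 251 = 227
New hash = (93 + 227) mod 251 = 69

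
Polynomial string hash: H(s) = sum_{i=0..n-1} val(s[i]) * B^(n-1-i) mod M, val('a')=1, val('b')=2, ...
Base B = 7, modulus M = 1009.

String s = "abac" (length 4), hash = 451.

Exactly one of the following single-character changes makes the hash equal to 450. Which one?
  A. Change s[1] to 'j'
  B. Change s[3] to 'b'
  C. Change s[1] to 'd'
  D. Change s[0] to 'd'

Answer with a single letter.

Answer: B

Derivation:
Option A: s[1]='b'->'j', delta=(10-2)*7^2 mod 1009 = 392, hash=451+392 mod 1009 = 843
Option B: s[3]='c'->'b', delta=(2-3)*7^0 mod 1009 = 1008, hash=451+1008 mod 1009 = 450 <-- target
Option C: s[1]='b'->'d', delta=(4-2)*7^2 mod 1009 = 98, hash=451+98 mod 1009 = 549
Option D: s[0]='a'->'d', delta=(4-1)*7^3 mod 1009 = 20, hash=451+20 mod 1009 = 471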